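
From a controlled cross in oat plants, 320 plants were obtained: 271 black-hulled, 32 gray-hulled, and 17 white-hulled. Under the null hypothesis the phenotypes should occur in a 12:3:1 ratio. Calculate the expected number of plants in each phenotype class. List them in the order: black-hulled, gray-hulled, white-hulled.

Total ratio parts = 16. Expected numbers out of 320:
  black-hulled: 320 × 12/16 = 240
  gray-hulled: 320 × 3/16 = 60
  white-hulled: 320 × 1/16 = 20

240, 60, 20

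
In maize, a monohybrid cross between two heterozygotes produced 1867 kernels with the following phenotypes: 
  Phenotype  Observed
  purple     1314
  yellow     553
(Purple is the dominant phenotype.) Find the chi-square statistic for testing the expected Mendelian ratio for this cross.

21.251

For a monohybrid cross between heterozygotes with complete dominance, the expected phenotypic ratio is 3:1.
The 3:1 ratio has 4 parts, so with N = 1867 the expected counts are:
  purple: 1867 × 3/4 = 1400.25
  yellow: 1867 × 1/4 = 466.75
χ² = Σ (O − E)² / E
  purple: (1314 − 1400.25)² / 1400.25 = 5.3127
  yellow: (553 − 466.75)² / 466.75 = 15.9380
χ² = 5.3127 + 15.9380 = 21.2507 ≈ 21.251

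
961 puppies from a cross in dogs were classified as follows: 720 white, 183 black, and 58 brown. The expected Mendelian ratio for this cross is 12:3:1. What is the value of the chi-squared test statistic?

0.116

The 12:3:1 ratio has 16 parts, so with N = 961 the expected counts are:
  white: 961 × 12/16 = 720.75
  black: 961 × 3/16 = 180.1875
  brown: 961 × 1/16 = 60.0625
χ² = Σ (O − E)² / E
  white: (720 − 720.75)² / 720.75 = 0.0008
  black: (183 − 180.1875)² / 180.1875 = 0.0439
  brown: (58 − 60.0625)² / 60.0625 = 0.0708
χ² = 0.0008 + 0.0439 + 0.0708 = 0.1155 ≈ 0.116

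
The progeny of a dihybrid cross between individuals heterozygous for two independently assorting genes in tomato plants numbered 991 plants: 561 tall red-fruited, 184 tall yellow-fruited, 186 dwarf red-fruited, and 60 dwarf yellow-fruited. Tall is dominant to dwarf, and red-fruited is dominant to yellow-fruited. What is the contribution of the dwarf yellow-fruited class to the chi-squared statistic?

0.061

A dihybrid F₂ with independent assortment and complete dominance at both loci gives a 9:3:3:1 phenotypic ratio.
Total ratio parts = 16. Expected numbers out of 991:
  tall red-fruited: 991 × 9/16 = 557.4375
  tall yellow-fruited: 991 × 3/16 = 185.8125
  dwarf red-fruited: 991 × 3/16 = 185.8125
  dwarf yellow-fruited: 991 × 1/16 = 61.9375
Contribution of dwarf yellow-fruited: (60 − 61.9375)² / 61.9375 = 0.0606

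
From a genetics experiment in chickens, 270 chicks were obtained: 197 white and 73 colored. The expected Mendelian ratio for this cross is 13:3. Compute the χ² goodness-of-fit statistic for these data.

12.171

Under the 13:3 hypothesis (Σ ratio = 16, N = 270):
  white: 270 × 13/16 = 219.375
  colored: 270 × 3/16 = 50.625
χ² = Σ (O − E)² / E
  white: (197 − 219.375)² / 219.375 = 2.2821
  colored: (73 − 50.625)² / 50.625 = 9.8892
χ² = 2.2821 + 9.8892 = 12.1713 ≈ 12.171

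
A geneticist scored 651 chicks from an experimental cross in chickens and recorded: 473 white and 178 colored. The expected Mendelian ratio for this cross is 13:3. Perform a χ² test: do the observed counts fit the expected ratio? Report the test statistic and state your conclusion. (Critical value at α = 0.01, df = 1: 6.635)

Expected counts for N = 651 under a 13:3 ratio (total parts = 16):
  white: 651 × 13/16 = 528.9375
  colored: 651 × 3/16 = 122.0625
χ² = Σ (O − E)² / E
  white: (473 − 528.9375)² / 528.9375 = 5.9156
  colored: (178 − 122.0625)² / 122.0625 = 25.6344
χ² = 5.9156 + 25.6344 = 31.550
Degrees of freedom = 2 − 1 = 1; critical value at α = 0.01 is 6.635.
Since 31.550 > 6.635, we reject the null hypothesis — the data do not fit the 13:3 ratio.

31.550; not consistent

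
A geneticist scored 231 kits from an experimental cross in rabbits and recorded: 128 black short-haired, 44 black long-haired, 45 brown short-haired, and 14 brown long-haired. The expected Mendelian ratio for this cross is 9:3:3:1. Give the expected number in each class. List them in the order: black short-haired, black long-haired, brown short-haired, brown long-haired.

Expected counts for N = 231 under a 9:3:3:1 ratio (total parts = 16):
  black short-haired: 231 × 9/16 = 129.9375
  black long-haired: 231 × 3/16 = 43.3125
  brown short-haired: 231 × 3/16 = 43.3125
  brown long-haired: 231 × 1/16 = 14.4375

129.9375, 43.3125, 43.3125, 14.4375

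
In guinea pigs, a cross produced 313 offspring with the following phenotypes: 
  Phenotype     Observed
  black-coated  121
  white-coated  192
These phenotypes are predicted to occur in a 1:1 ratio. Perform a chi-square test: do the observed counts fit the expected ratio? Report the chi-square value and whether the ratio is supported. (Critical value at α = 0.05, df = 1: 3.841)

Expected counts for N = 313 under a 1:1 ratio (total parts = 2):
  black-coated: 313 × 1/2 = 156.5
  white-coated: 313 × 1/2 = 156.5
χ² = Σ (O − E)² / E
  black-coated: (121 − 156.5)² / 156.5 = 8.0527
  white-coated: (192 − 156.5)² / 156.5 = 8.0527
χ² = 8.0527 + 8.0527 = 16.1054 ≈ 16.105
Degrees of freedom = 2 − 1 = 1; critical value at α = 0.05 is 3.841.
Since 16.105 > 3.841, we reject the null hypothesis — the data do not fit the 1:1 ratio.

16.105; not consistent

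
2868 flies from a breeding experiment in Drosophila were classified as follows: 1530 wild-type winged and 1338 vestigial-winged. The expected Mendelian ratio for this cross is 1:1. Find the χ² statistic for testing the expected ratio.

12.854

The 1:1 ratio has 2 parts, so with N = 2868 the expected counts are:
  wild-type winged: 2868 × 1/2 = 1434
  vestigial-winged: 2868 × 1/2 = 1434
χ² = Σ (O − E)² / E
  wild-type winged: (1530 − 1434)² / 1434 = 6.4268
  vestigial-winged: (1338 − 1434)² / 1434 = 6.4268
χ² = 6.4268 + 6.4268 = 12.8536 ≈ 12.854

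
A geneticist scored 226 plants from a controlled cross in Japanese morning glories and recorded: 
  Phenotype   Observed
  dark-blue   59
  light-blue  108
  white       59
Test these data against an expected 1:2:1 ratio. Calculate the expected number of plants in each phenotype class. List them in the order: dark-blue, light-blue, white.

56.5, 113, 56.5

Under the 1:2:1 hypothesis (Σ ratio = 4, N = 226):
  dark-blue: 226 × 1/4 = 56.5
  light-blue: 226 × 2/4 = 113
  white: 226 × 1/4 = 56.5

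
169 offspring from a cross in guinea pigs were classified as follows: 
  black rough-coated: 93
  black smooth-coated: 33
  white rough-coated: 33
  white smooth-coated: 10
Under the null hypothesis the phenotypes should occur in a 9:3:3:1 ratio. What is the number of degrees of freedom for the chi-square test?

3

A goodness-of-fit test with 4 phenotype classes has df = 4 − 1 = 3.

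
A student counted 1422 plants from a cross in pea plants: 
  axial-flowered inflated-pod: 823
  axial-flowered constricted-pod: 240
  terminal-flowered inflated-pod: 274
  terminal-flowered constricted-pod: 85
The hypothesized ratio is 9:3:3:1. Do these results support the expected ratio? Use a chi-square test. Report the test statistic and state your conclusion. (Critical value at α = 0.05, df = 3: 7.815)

Under the 9:3:3:1 hypothesis (Σ ratio = 16, N = 1422):
  axial-flowered inflated-pod: 1422 × 9/16 = 799.875
  axial-flowered constricted-pod: 1422 × 3/16 = 266.625
  terminal-flowered inflated-pod: 1422 × 3/16 = 266.625
  terminal-flowered constricted-pod: 1422 × 1/16 = 88.875
χ² = Σ (O − E)² / E
  axial-flowered inflated-pod: (823 − 799.875)² / 799.875 = 0.6686
  axial-flowered constricted-pod: (240 − 266.625)² / 266.625 = 2.6588
  terminal-flowered inflated-pod: (274 − 266.625)² / 266.625 = 0.2040
  terminal-flowered constricted-pod: (85 − 88.875)² / 88.875 = 0.1690
χ² = 0.6686 + 2.6588 + 0.2040 + 0.1690 = 3.7004 ≈ 3.700
Degrees of freedom = 4 − 1 = 3; critical value at α = 0.05 is 7.815.
Since 3.700 < 7.815, we fail to reject the null hypothesis — the data are consistent with the 9:3:3:1 ratio.

3.700; consistent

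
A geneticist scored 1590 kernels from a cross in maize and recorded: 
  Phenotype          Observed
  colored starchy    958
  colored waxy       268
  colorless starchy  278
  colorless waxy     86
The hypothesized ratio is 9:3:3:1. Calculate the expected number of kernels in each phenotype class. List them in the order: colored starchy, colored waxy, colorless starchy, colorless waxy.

894.375, 298.125, 298.125, 99.375

Total ratio parts = 16. Expected numbers out of 1590:
  colored starchy: 1590 × 9/16 = 894.375
  colored waxy: 1590 × 3/16 = 298.125
  colorless starchy: 1590 × 3/16 = 298.125
  colorless waxy: 1590 × 1/16 = 99.375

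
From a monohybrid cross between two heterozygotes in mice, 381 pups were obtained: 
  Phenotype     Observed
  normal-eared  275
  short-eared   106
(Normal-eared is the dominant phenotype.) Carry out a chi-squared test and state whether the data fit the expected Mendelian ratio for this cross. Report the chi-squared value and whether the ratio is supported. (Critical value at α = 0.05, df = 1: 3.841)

For a monohybrid cross between heterozygotes with complete dominance, the expected phenotypic ratio is 3:1.
Total ratio parts = 4. Expected numbers out of 381:
  normal-eared: 381 × 3/4 = 285.75
  short-eared: 381 × 1/4 = 95.25
χ² = Σ (O − E)² / E
  normal-eared: (275 − 285.75)² / 285.75 = 0.4044
  short-eared: (106 − 95.25)² / 95.25 = 1.2133
χ² = 0.4044 + 1.2133 = 1.6177 ≈ 1.618
Degrees of freedom = 2 − 1 = 1; critical value at α = 0.05 is 3.841.
Since 1.618 < 3.841, we fail to reject the null hypothesis — the data are consistent with the 3:1 ratio.

1.618; consistent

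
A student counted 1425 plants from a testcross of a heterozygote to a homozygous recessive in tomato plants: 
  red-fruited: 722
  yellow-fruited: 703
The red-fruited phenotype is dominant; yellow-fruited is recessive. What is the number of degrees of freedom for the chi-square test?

A testcross of a heterozygote (Aa × aa) gives a 1:1 phenotypic ratio.
A goodness-of-fit test with 2 phenotype classes has df = 2 − 1 = 1.

1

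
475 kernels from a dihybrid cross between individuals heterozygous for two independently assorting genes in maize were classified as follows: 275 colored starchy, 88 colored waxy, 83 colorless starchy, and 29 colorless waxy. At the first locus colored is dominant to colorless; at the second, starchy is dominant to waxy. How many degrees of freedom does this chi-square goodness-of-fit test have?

3

A dihybrid F₂ with independent assortment and complete dominance at both loci gives a 9:3:3:1 phenotypic ratio.
A goodness-of-fit test with 4 phenotype classes has df = 4 − 1 = 3.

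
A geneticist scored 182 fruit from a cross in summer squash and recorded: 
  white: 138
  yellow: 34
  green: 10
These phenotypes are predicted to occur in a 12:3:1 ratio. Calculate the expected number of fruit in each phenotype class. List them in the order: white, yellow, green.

136.5, 34.125, 11.375

The 12:3:1 ratio has 16 parts, so with N = 182 the expected counts are:
  white: 182 × 12/16 = 136.5
  yellow: 182 × 3/16 = 34.125
  green: 182 × 1/16 = 11.375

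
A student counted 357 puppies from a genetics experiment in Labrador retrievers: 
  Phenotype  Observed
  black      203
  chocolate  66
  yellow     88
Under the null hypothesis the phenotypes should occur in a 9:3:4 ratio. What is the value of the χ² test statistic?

0.054

Under the 9:3:4 hypothesis (Σ ratio = 16, N = 357):
  black: 357 × 9/16 = 200.8125
  chocolate: 357 × 3/16 = 66.9375
  yellow: 357 × 4/16 = 89.25
χ² = Σ (O − E)² / E
  black: (203 − 200.8125)² / 200.8125 = 0.0238
  chocolate: (66 − 66.9375)² / 66.9375 = 0.0131
  yellow: (88 − 89.25)² / 89.25 = 0.0175
χ² = 0.0238 + 0.0131 + 0.0175 = 0.0544 ≈ 0.054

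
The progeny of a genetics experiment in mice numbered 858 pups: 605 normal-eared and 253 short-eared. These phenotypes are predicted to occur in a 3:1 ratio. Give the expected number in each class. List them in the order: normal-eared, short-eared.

Total ratio parts = 4. Expected numbers out of 858:
  normal-eared: 858 × 3/4 = 643.5
  short-eared: 858 × 1/4 = 214.5

643.5, 214.5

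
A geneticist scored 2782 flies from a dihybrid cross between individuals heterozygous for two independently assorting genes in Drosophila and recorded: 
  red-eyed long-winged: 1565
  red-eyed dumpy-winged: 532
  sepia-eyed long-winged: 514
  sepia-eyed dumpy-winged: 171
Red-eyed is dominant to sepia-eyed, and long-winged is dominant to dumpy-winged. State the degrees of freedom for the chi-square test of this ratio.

3

A dihybrid F₂ with independent assortment and complete dominance at both loci gives a 9:3:3:1 phenotypic ratio.
A goodness-of-fit test with 4 phenotype classes has df = 4 − 1 = 3.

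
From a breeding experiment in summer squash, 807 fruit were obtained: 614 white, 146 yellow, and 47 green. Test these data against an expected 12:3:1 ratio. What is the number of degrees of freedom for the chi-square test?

2

A goodness-of-fit test with 3 phenotype classes has df = 3 − 1 = 2.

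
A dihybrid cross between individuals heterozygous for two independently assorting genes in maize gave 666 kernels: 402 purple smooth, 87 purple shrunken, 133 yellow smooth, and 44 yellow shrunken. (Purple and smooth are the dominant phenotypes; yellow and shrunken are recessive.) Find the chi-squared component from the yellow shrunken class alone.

0.136

A dihybrid F₂ with independent assortment and complete dominance at both loci gives a 9:3:3:1 phenotypic ratio.
Expected counts for N = 666 under a 9:3:3:1 ratio (total parts = 16):
  purple smooth: 666 × 9/16 = 374.625
  purple shrunken: 666 × 3/16 = 124.875
  yellow smooth: 666 × 3/16 = 124.875
  yellow shrunken: 666 × 1/16 = 41.625
Contribution of yellow shrunken: (44 − 41.625)² / 41.625 = 0.1355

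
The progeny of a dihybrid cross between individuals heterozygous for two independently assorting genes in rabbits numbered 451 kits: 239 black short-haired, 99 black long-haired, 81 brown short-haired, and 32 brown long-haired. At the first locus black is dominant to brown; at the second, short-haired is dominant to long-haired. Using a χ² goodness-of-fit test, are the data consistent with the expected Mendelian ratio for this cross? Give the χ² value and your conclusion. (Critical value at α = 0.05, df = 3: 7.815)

3.981; consistent

A dihybrid F₂ with independent assortment and complete dominance at both loci gives a 9:3:3:1 phenotypic ratio.
The 9:3:3:1 ratio has 16 parts, so with N = 451 the expected counts are:
  black short-haired: 451 × 9/16 = 253.6875
  black long-haired: 451 × 3/16 = 84.5625
  brown short-haired: 451 × 3/16 = 84.5625
  brown long-haired: 451 × 1/16 = 28.1875
χ² = Σ (O − E)² / E
  black short-haired: (239 − 253.6875)² / 253.6875 = 0.8503
  black long-haired: (99 − 84.5625)² / 84.5625 = 2.4649
  brown short-haired: (81 − 84.5625)² / 84.5625 = 0.1501
  brown long-haired: (32 − 28.1875)² / 28.1875 = 0.5157
χ² = 0.8503 + 2.4649 + 0.1501 + 0.5157 = 3.981
Degrees of freedom = 4 − 1 = 3; critical value at α = 0.05 is 7.815.
Since 3.981 < 7.815, we fail to reject the null hypothesis — the data are consistent with the 9:3:3:1 ratio.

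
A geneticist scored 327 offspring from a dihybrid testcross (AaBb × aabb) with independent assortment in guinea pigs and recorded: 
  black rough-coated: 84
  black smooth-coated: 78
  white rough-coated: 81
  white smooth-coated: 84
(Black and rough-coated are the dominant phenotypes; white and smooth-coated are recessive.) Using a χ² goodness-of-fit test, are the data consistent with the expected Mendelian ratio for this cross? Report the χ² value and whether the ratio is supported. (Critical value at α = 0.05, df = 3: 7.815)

0.303; consistent

A dihybrid testcross with independent assortment gives a 1:1:1:1 ratio.
Expected counts for N = 327 under a 1:1:1:1 ratio (total parts = 4):
  black rough-coated: 327 × 1/4 = 81.75
  black smooth-coated: 327 × 1/4 = 81.75
  white rough-coated: 327 × 1/4 = 81.75
  white smooth-coated: 327 × 1/4 = 81.75
χ² = Σ (O − E)² / E
  black rough-coated: (84 − 81.75)² / 81.75 = 0.0619
  black smooth-coated: (78 − 81.75)² / 81.75 = 0.1720
  white rough-coated: (81 − 81.75)² / 81.75 = 0.0069
  white smooth-coated: (84 − 81.75)² / 81.75 = 0.0619
χ² = 0.0619 + 0.1720 + 0.0069 + 0.0619 = 0.3027 ≈ 0.303
Degrees of freedom = 4 − 1 = 3; critical value at α = 0.05 is 7.815.
Since 0.303 < 7.815, we fail to reject the null hypothesis — the data are consistent with the 1:1:1:1 ratio.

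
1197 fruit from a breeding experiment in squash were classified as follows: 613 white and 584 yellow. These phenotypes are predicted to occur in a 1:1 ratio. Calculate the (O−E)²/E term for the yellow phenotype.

Expected counts for N = 1197 under a 1:1 ratio (total parts = 2):
  white: 1197 × 1/2 = 598.5
  yellow: 1197 × 1/2 = 598.5
Contribution of yellow: (584 − 598.5)² / 598.5 = 0.3513

0.351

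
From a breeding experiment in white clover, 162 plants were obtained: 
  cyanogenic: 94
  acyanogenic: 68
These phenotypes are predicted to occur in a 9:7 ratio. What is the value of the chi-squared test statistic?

Expected counts for N = 162 under a 9:7 ratio (total parts = 16):
  cyanogenic: 162 × 9/16 = 91.125
  acyanogenic: 162 × 7/16 = 70.875
χ² = Σ (O − E)² / E
  cyanogenic: (94 − 91.125)² / 91.125 = 0.0907
  acyanogenic: (68 − 70.875)² / 70.875 = 0.1166
χ² = 0.0907 + 0.1166 = 0.2073 ≈ 0.207

0.207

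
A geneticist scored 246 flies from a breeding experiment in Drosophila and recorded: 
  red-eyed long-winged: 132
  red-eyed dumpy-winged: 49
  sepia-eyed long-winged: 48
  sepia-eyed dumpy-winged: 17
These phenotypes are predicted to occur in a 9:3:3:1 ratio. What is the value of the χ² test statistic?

0.721

Expected counts for N = 246 under a 9:3:3:1 ratio (total parts = 16):
  red-eyed long-winged: 246 × 9/16 = 138.375
  red-eyed dumpy-winged: 246 × 3/16 = 46.125
  sepia-eyed long-winged: 246 × 3/16 = 46.125
  sepia-eyed dumpy-winged: 246 × 1/16 = 15.375
χ² = Σ (O − E)² / E
  red-eyed long-winged: (132 − 138.375)² / 138.375 = 0.2937
  red-eyed dumpy-winged: (49 − 46.125)² / 46.125 = 0.1792
  sepia-eyed long-winged: (48 − 46.125)² / 46.125 = 0.0762
  sepia-eyed dumpy-winged: (17 − 15.375)² / 15.375 = 0.1717
χ² = 0.2937 + 0.1792 + 0.0762 + 0.1717 = 0.7208 ≈ 0.721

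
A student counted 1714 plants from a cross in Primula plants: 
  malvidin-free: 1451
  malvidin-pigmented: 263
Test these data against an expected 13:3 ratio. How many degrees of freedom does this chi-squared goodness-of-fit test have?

1

A goodness-of-fit test with 2 phenotype classes has df = 2 − 1 = 1.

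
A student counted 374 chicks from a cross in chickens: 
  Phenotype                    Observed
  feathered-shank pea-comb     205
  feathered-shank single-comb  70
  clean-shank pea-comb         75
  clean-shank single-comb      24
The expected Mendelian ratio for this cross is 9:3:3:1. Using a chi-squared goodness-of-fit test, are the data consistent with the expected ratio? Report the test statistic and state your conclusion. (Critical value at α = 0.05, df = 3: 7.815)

0.493; consistent

Total ratio parts = 16. Expected numbers out of 374:
  feathered-shank pea-comb: 374 × 9/16 = 210.375
  feathered-shank single-comb: 374 × 3/16 = 70.125
  clean-shank pea-comb: 374 × 3/16 = 70.125
  clean-shank single-comb: 374 × 1/16 = 23.375
χ² = Σ (O − E)² / E
  feathered-shank pea-comb: (205 − 210.375)² / 210.375 = 0.1373
  feathered-shank single-comb: (70 − 70.125)² / 70.125 = 0.0002
  clean-shank pea-comb: (75 − 70.125)² / 70.125 = 0.3389
  clean-shank single-comb: (24 − 23.375)² / 23.375 = 0.0167
χ² = 0.1373 + 0.0002 + 0.3389 + 0.0167 = 0.4931 ≈ 0.493
Degrees of freedom = 4 − 1 = 3; critical value at α = 0.05 is 7.815.
Since 0.493 < 7.815, we fail to reject the null hypothesis — the data are consistent with the 9:3:3:1 ratio.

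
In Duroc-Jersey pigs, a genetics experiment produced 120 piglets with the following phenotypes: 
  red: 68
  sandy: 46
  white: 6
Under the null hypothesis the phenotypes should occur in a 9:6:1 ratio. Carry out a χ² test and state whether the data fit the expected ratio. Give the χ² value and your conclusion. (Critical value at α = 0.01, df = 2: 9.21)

Expected counts for N = 120 under a 9:6:1 ratio (total parts = 16):
  red: 120 × 9/16 = 67.5
  sandy: 120 × 6/16 = 45
  white: 120 × 1/16 = 7.5
χ² = Σ (O − E)² / E
  red: (68 − 67.5)² / 67.5 = 0.0037
  sandy: (46 − 45)² / 45 = 0.0222
  white: (6 − 7.5)² / 7.5 = 0.3000
χ² = 0.0037 + 0.0222 + 0.3000 = 0.3259 ≈ 0.326
Degrees of freedom = 3 − 1 = 2; critical value at α = 0.01 is 9.21.
Since 0.326 < 9.21, we fail to reject the null hypothesis — the data are consistent with the 9:6:1 ratio.

0.326; consistent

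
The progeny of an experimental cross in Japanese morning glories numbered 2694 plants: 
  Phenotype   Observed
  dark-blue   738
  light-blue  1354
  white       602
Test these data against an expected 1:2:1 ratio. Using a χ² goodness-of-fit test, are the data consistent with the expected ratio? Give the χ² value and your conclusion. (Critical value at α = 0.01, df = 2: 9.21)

13.804; not consistent

Under the 1:2:1 hypothesis (Σ ratio = 4, N = 2694):
  dark-blue: 2694 × 1/4 = 673.5
  light-blue: 2694 × 2/4 = 1347
  white: 2694 × 1/4 = 673.5
χ² = Σ (O − E)² / E
  dark-blue: (738 − 673.5)² / 673.5 = 6.1771
  light-blue: (1354 − 1347)² / 1347 = 0.0364
  white: (602 − 673.5)² / 673.5 = 7.5906
χ² = 6.1771 + 0.0364 + 7.5906 = 13.8041 ≈ 13.804
Degrees of freedom = 3 − 1 = 2; critical value at α = 0.01 is 9.21.
Since 13.804 > 9.21, we reject the null hypothesis — the data do not fit the 1:2:1 ratio.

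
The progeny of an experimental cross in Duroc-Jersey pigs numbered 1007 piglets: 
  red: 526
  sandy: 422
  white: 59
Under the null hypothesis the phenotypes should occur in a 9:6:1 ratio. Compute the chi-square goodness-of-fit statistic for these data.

Under the 9:6:1 hypothesis (Σ ratio = 16, N = 1007):
  red: 1007 × 9/16 = 566.4375
  sandy: 1007 × 6/16 = 377.625
  white: 1007 × 1/16 = 62.9375
χ² = Σ (O − E)² / E
  red: (526 − 566.4375)² / 566.4375 = 2.8868
  sandy: (422 − 377.625)² / 377.625 = 5.2145
  white: (59 − 62.9375)² / 62.9375 = 0.2463
χ² = 2.8868 + 5.2145 + 0.2463 = 8.3476 ≈ 8.348

8.348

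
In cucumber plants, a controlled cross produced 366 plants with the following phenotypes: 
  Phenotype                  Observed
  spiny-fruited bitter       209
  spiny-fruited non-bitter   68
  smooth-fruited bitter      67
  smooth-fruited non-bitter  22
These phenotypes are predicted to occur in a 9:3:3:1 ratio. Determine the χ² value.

Expected counts for N = 366 under a 9:3:3:1 ratio (total parts = 16):
  spiny-fruited bitter: 366 × 9/16 = 205.875
  spiny-fruited non-bitter: 366 × 3/16 = 68.625
  smooth-fruited bitter: 366 × 3/16 = 68.625
  smooth-fruited non-bitter: 366 × 1/16 = 22.875
χ² = Σ (O − E)² / E
  spiny-fruited bitter: (209 − 205.875)² / 205.875 = 0.0474
  spiny-fruited non-bitter: (68 − 68.625)² / 68.625 = 0.0057
  smooth-fruited bitter: (67 − 68.625)² / 68.625 = 0.0385
  smooth-fruited non-bitter: (22 − 22.875)² / 22.875 = 0.0335
χ² = 0.0474 + 0.0057 + 0.0385 + 0.0335 = 0.1251 ≈ 0.125

0.125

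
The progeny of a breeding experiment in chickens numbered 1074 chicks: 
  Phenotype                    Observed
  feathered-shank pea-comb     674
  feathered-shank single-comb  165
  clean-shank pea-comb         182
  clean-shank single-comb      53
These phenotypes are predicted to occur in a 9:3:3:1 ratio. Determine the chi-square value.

19.489

Expected counts for N = 1074 under a 9:3:3:1 ratio (total parts = 16):
  feathered-shank pea-comb: 1074 × 9/16 = 604.125
  feathered-shank single-comb: 1074 × 3/16 = 201.375
  clean-shank pea-comb: 1074 × 3/16 = 201.375
  clean-shank single-comb: 1074 × 1/16 = 67.125
χ² = Σ (O − E)² / E
  feathered-shank pea-comb: (674 − 604.125)² / 604.125 = 8.0820
  feathered-shank single-comb: (165 − 201.375)² / 201.375 = 6.5705
  clean-shank pea-comb: (182 − 201.375)² / 201.375 = 1.8641
  clean-shank single-comb: (53 − 67.125)² / 67.125 = 2.9723
χ² = 8.0820 + 6.5705 + 1.8641 + 2.9723 = 19.4889 ≈ 19.489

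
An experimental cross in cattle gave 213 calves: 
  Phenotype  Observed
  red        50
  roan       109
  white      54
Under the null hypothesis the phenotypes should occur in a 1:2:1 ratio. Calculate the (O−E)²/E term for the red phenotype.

0.198

The 1:2:1 ratio has 4 parts, so with N = 213 the expected counts are:
  red: 213 × 1/4 = 53.25
  roan: 213 × 2/4 = 106.5
  white: 213 × 1/4 = 53.25
Contribution of red: (50 − 53.25)² / 53.25 = 0.1984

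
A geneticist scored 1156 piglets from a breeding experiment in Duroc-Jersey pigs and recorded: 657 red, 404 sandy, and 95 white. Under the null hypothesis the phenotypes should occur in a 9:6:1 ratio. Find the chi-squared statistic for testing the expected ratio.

Under the 9:6:1 hypothesis (Σ ratio = 16, N = 1156):
  red: 1156 × 9/16 = 650.25
  sandy: 1156 × 6/16 = 433.5
  white: 1156 × 1/16 = 72.25
χ² = Σ (O − E)² / E
  red: (657 − 650.25)² / 650.25 = 0.0701
  sandy: (404 − 433.5)² / 433.5 = 2.0075
  white: (95 − 72.25)² / 72.25 = 7.1635
χ² = 0.0701 + 2.0075 + 7.1635 = 9.2411 ≈ 9.241

9.241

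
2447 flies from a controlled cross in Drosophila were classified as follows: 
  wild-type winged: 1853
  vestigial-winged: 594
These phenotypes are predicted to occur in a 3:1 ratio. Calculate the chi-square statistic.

0.687

The 3:1 ratio has 4 parts, so with N = 2447 the expected counts are:
  wild-type winged: 2447 × 3/4 = 1835.25
  vestigial-winged: 2447 × 1/4 = 611.75
χ² = Σ (O − E)² / E
  wild-type winged: (1853 − 1835.25)² / 1835.25 = 0.1717
  vestigial-winged: (594 − 611.75)² / 611.75 = 0.5150
χ² = 0.1717 + 0.5150 = 0.6867 ≈ 0.687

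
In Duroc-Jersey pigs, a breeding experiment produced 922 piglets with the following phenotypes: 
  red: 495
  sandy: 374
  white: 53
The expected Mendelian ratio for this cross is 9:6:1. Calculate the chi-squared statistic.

Under the 9:6:1 hypothesis (Σ ratio = 16, N = 922):
  red: 922 × 9/16 = 518.625
  sandy: 922 × 6/16 = 345.75
  white: 922 × 1/16 = 57.625
χ² = Σ (O − E)² / E
  red: (495 − 518.625)² / 518.625 = 1.0762
  sandy: (374 − 345.75)² / 345.75 = 2.3082
  white: (53 − 57.625)² / 57.625 = 0.3712
χ² = 1.0762 + 2.3082 + 0.3712 = 3.7556 ≈ 3.756

3.756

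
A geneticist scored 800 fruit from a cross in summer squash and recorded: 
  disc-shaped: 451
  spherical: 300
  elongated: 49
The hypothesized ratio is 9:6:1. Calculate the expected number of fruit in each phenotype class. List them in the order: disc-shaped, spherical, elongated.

450, 300, 50

The 9:6:1 ratio has 16 parts, so with N = 800 the expected counts are:
  disc-shaped: 800 × 9/16 = 450
  spherical: 800 × 6/16 = 300
  elongated: 800 × 1/16 = 50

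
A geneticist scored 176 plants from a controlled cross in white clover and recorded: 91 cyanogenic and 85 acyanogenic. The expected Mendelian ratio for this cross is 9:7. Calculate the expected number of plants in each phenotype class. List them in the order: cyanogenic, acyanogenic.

99, 77

Expected counts for N = 176 under a 9:7 ratio (total parts = 16):
  cyanogenic: 176 × 9/16 = 99
  acyanogenic: 176 × 7/16 = 77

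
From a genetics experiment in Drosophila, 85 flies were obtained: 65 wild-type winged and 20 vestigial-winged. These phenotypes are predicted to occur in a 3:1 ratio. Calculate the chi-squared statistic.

0.098

Total ratio parts = 4. Expected numbers out of 85:
  wild-type winged: 85 × 3/4 = 63.75
  vestigial-winged: 85 × 1/4 = 21.25
χ² = Σ (O − E)² / E
  wild-type winged: (65 − 63.75)² / 63.75 = 0.0245
  vestigial-winged: (20 − 21.25)² / 21.25 = 0.0735
χ² = 0.0245 + 0.0735 = 0.098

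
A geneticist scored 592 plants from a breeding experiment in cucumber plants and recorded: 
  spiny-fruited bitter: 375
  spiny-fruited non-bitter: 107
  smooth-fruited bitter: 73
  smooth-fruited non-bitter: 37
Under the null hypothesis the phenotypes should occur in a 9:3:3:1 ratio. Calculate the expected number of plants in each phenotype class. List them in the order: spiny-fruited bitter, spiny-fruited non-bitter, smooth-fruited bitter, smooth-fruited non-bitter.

Under the 9:3:3:1 hypothesis (Σ ratio = 16, N = 592):
  spiny-fruited bitter: 592 × 9/16 = 333
  spiny-fruited non-bitter: 592 × 3/16 = 111
  smooth-fruited bitter: 592 × 3/16 = 111
  smooth-fruited non-bitter: 592 × 1/16 = 37

333, 111, 111, 37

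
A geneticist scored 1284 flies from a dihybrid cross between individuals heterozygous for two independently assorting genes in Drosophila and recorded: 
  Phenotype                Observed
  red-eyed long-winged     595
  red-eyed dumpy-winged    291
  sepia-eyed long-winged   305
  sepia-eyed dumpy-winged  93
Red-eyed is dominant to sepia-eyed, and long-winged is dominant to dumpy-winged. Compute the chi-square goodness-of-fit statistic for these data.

52.080

A dihybrid F₂ with independent assortment and complete dominance at both loci gives a 9:3:3:1 phenotypic ratio.
Total ratio parts = 16. Expected numbers out of 1284:
  red-eyed long-winged: 1284 × 9/16 = 722.25
  red-eyed dumpy-winged: 1284 × 3/16 = 240.75
  sepia-eyed long-winged: 1284 × 3/16 = 240.75
  sepia-eyed dumpy-winged: 1284 × 1/16 = 80.25
χ² = Σ (O − E)² / E
  red-eyed long-winged: (595 − 722.25)² / 722.25 = 22.4196
  red-eyed dumpy-winged: (291 − 240.75)² / 240.75 = 10.4883
  sepia-eyed long-winged: (305 − 240.75)² / 240.75 = 17.1467
  sepia-eyed dumpy-winged: (93 − 80.25)² / 80.25 = 2.0257
χ² = 22.4196 + 10.4883 + 17.1467 + 2.0257 = 52.0803 ≈ 52.080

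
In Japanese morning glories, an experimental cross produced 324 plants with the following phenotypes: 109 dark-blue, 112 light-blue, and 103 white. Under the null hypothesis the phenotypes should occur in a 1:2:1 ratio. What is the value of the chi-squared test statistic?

Under the 1:2:1 hypothesis (Σ ratio = 4, N = 324):
  dark-blue: 324 × 1/4 = 81
  light-blue: 324 × 2/4 = 162
  white: 324 × 1/4 = 81
χ² = Σ (O − E)² / E
  dark-blue: (109 − 81)² / 81 = 9.6790
  light-blue: (112 − 162)² / 162 = 15.4321
  white: (103 − 81)² / 81 = 5.9753
χ² = 9.6790 + 15.4321 + 5.9753 = 31.0864 ≈ 31.086

31.086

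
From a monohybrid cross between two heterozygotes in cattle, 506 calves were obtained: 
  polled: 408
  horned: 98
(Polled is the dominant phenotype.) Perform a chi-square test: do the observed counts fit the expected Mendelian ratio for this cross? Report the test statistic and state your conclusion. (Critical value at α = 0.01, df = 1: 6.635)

For a monohybrid cross between heterozygotes with complete dominance, the expected phenotypic ratio is 3:1.
Expected counts for N = 506 under a 3:1 ratio (total parts = 4):
  polled: 506 × 3/4 = 379.5
  horned: 506 × 1/4 = 126.5
χ² = Σ (O − E)² / E
  polled: (408 − 379.5)² / 379.5 = 2.1403
  horned: (98 − 126.5)² / 126.5 = 6.4209
χ² = 2.1403 + 6.4209 = 8.5612 ≈ 8.561
Degrees of freedom = 2 − 1 = 1; critical value at α = 0.01 is 6.635.
Since 8.561 > 6.635, we reject the null hypothesis — the data do not fit the 3:1 ratio.

8.561; not consistent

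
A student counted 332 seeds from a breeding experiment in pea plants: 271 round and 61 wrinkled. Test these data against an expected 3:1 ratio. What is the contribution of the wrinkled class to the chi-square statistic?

The 3:1 ratio has 4 parts, so with N = 332 the expected counts are:
  round: 332 × 3/4 = 249
  wrinkled: 332 × 1/4 = 83
Contribution of wrinkled: (61 − 83)² / 83 = 5.8313

5.831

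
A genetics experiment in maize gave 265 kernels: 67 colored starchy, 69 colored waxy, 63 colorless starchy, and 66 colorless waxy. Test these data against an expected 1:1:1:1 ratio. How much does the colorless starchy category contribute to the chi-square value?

0.159

The 1:1:1:1 ratio has 4 parts, so with N = 265 the expected counts are:
  colored starchy: 265 × 1/4 = 66.25
  colored waxy: 265 × 1/4 = 66.25
  colorless starchy: 265 × 1/4 = 66.25
  colorless waxy: 265 × 1/4 = 66.25
Contribution of colorless starchy: (63 − 66.25)² / 66.25 = 0.1594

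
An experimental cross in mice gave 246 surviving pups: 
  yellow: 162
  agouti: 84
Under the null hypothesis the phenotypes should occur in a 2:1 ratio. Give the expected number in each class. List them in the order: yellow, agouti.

164, 82

The 2:1 ratio has 3 parts, so with N = 246 the expected counts are:
  yellow: 246 × 2/3 = 164
  agouti: 246 × 1/3 = 82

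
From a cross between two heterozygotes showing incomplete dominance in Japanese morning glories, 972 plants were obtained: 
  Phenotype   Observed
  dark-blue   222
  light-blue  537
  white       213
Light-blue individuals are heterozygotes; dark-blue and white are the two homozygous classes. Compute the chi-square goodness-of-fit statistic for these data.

10.870

With incomplete dominance, a heterozygote × heterozygote cross gives a 1:2:1 phenotypic ratio.
Total ratio parts = 4. Expected numbers out of 972:
  dark-blue: 972 × 1/4 = 243
  light-blue: 972 × 2/4 = 486
  white: 972 × 1/4 = 243
χ² = Σ (O − E)² / E
  dark-blue: (222 − 243)² / 243 = 1.8148
  light-blue: (537 − 486)² / 486 = 5.3519
  white: (213 − 243)² / 243 = 3.7037
χ² = 1.8148 + 5.3519 + 3.7037 = 10.8704 ≈ 10.870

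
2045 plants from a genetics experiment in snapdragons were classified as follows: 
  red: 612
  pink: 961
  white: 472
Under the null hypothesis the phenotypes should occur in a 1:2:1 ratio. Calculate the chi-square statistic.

26.567

The 1:2:1 ratio has 4 parts, so with N = 2045 the expected counts are:
  red: 2045 × 1/4 = 511.25
  pink: 2045 × 2/4 = 1022.5
  white: 2045 × 1/4 = 511.25
χ² = Σ (O − E)² / E
  red: (612 − 511.25)² / 511.25 = 19.8544
  pink: (961 − 1022.5)² / 1022.5 = 3.6990
  white: (472 − 511.25)² / 511.25 = 3.0133
χ² = 19.8544 + 3.6990 + 3.0133 = 26.5667 ≈ 26.567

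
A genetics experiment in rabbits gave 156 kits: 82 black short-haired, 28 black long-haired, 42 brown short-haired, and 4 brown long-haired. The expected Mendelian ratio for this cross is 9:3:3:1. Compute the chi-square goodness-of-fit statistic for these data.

The 9:3:3:1 ratio has 16 parts, so with N = 156 the expected counts are:
  black short-haired: 156 × 9/16 = 87.75
  black long-haired: 156 × 3/16 = 29.25
  brown short-haired: 156 × 3/16 = 29.25
  brown long-haired: 156 × 1/16 = 9.75
χ² = Σ (O − E)² / E
  black short-haired: (82 − 87.75)² / 87.75 = 0.3768
  black long-haired: (28 − 29.25)² / 29.25 = 0.0534
  brown short-haired: (42 − 29.25)² / 29.25 = 5.5577
  brown long-haired: (4 − 9.75)² / 9.75 = 3.3910
χ² = 0.3768 + 0.0534 + 5.5577 + 3.3910 = 9.3789 ≈ 9.379

9.379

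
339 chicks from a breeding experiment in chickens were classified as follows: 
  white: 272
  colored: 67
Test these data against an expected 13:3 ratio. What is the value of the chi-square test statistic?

0.229

Total ratio parts = 16. Expected numbers out of 339:
  white: 339 × 13/16 = 275.4375
  colored: 339 × 3/16 = 63.5625
χ² = Σ (O − E)² / E
  white: (272 − 275.4375)² / 275.4375 = 0.0429
  colored: (67 − 63.5625)² / 63.5625 = 0.1859
χ² = 0.0429 + 0.1859 = 0.2288 ≈ 0.229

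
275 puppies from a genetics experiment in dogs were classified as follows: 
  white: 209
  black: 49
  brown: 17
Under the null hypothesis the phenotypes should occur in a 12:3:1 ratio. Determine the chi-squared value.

0.166

Expected counts for N = 275 under a 12:3:1 ratio (total parts = 16):
  white: 275 × 12/16 = 206.25
  black: 275 × 3/16 = 51.5625
  brown: 275 × 1/16 = 17.1875
χ² = Σ (O − E)² / E
  white: (209 − 206.25)² / 206.25 = 0.0367
  black: (49 − 51.5625)² / 51.5625 = 0.1273
  brown: (17 − 17.1875)² / 17.1875 = 0.0020
χ² = 0.0367 + 0.1273 + 0.0020 = 0.166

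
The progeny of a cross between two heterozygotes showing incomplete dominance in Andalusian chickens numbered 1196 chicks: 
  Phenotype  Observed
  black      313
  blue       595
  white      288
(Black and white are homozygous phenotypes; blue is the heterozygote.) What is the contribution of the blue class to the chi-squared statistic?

With incomplete dominance, a heterozygote × heterozygote cross gives a 1:2:1 phenotypic ratio.
Under the 1:2:1 hypothesis (Σ ratio = 4, N = 1196):
  black: 1196 × 1/4 = 299
  blue: 1196 × 2/4 = 598
  white: 1196 × 1/4 = 299
Contribution of blue: (595 − 598)² / 598 = 0.0151

0.015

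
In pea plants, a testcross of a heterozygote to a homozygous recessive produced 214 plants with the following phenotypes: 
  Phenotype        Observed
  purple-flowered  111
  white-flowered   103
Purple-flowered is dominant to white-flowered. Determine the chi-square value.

0.299

A testcross of a heterozygote (Aa × aa) gives a 1:1 phenotypic ratio.
Expected counts for N = 214 under a 1:1 ratio (total parts = 2):
  purple-flowered: 214 × 1/2 = 107
  white-flowered: 214 × 1/2 = 107
χ² = Σ (O − E)² / E
  purple-flowered: (111 − 107)² / 107 = 0.1495
  white-flowered: (103 − 107)² / 107 = 0.1495
χ² = 0.1495 + 0.1495 = 0.299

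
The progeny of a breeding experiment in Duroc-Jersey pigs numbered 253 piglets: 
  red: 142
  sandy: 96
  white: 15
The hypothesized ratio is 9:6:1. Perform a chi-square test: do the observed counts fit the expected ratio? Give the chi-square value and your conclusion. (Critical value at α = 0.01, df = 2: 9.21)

0.056; consistent

Expected counts for N = 253 under a 9:6:1 ratio (total parts = 16):
  red: 253 × 9/16 = 142.3125
  sandy: 253 × 6/16 = 94.875
  white: 253 × 1/16 = 15.8125
χ² = Σ (O − E)² / E
  red: (142 − 142.3125)² / 142.3125 = 0.0007
  sandy: (96 − 94.875)² / 94.875 = 0.0133
  white: (15 − 15.8125)² / 15.8125 = 0.0417
χ² = 0.0007 + 0.0133 + 0.0417 = 0.0557 ≈ 0.056
Degrees of freedom = 3 − 1 = 2; critical value at α = 0.01 is 9.21.
Since 0.056 < 9.21, we fail to reject the null hypothesis — the data are consistent with the 9:6:1 ratio.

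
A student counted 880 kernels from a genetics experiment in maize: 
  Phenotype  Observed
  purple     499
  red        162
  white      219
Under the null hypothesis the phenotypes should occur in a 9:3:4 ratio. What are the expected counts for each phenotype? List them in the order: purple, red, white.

Total ratio parts = 16. Expected numbers out of 880:
  purple: 880 × 9/16 = 495
  red: 880 × 3/16 = 165
  white: 880 × 4/16 = 220

495, 165, 220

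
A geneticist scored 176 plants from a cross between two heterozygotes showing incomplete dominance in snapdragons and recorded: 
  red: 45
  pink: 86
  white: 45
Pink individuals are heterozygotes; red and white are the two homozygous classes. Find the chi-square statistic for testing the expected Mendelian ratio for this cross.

With incomplete dominance, a heterozygote × heterozygote cross gives a 1:2:1 phenotypic ratio.
The 1:2:1 ratio has 4 parts, so with N = 176 the expected counts are:
  red: 176 × 1/4 = 44
  pink: 176 × 2/4 = 88
  white: 176 × 1/4 = 44
χ² = Σ (O − E)² / E
  red: (45 − 44)² / 44 = 0.0227
  pink: (86 − 88)² / 88 = 0.0455
  white: (45 − 44)² / 44 = 0.0227
χ² = 0.0227 + 0.0455 + 0.0227 = 0.0909 ≈ 0.091

0.091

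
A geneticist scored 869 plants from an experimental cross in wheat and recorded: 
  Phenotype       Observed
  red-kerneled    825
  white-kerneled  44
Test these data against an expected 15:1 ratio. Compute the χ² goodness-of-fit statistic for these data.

2.089

The 15:1 ratio has 16 parts, so with N = 869 the expected counts are:
  red-kerneled: 869 × 15/16 = 814.6875
  white-kerneled: 869 × 1/16 = 54.3125
χ² = Σ (O − E)² / E
  red-kerneled: (825 − 814.6875)² / 814.6875 = 0.1305
  white-kerneled: (44 − 54.3125)² / 54.3125 = 1.9581
χ² = 0.1305 + 1.9581 = 2.0886 ≈ 2.089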